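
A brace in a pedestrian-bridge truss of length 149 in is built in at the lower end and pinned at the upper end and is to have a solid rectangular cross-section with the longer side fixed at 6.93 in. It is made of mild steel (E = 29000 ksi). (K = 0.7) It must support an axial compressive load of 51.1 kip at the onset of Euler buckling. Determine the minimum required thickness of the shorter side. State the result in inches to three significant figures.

L_e = K·L = 0.7 × 149 = 104.3 in
Required I = P_cr·L_e²/(π²E) = 5.110×10^4 × 104.3² / (π² × 2.90×10^7) = 1.942 in⁴
Rectangle, weak axis: I_min = h·b³/12 with h = 6.93 in fixed  ⇒  b = (12I/h)^(1/3) = 1.50 in

b ≈ 1.50 in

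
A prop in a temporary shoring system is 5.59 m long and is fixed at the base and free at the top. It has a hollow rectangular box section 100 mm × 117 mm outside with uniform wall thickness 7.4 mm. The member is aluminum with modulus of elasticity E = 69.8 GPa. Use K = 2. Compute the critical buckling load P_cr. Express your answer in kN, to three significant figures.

P_cr ≈ 24.7 kN

Inner dimensions: h_i = 117 − 2×7.4 = 102.2 mm, b_i = 100 − 2×7.4 = 85.20 mm
Weak-axis I_min = (h_o·b_o³ − h_i·b_i³)/12 with b_o = 100, b_i = 85.20 mm (shorter outer/inner sides).
I_min = (117×100³ − 102.2×85.20³)/12 = 4.483×10^6 mm⁴
I = 4.483×10^6 mm⁴ = 4.483×10^-6 m⁴
Effective length L_e = K·L = 2 × 5.59 = 11.18 m
P_cr = π²EI / L_e² = π² × 69.8×10⁹ × 4.483×10^-6 / 11.18² = 2.471×10^4 N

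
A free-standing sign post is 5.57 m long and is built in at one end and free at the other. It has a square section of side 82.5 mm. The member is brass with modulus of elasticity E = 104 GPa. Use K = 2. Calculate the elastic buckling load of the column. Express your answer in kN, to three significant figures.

P_cr ≈ 31.9 kN

I = a⁴/12 = 82.5⁴/12 = 3.860×10^6 mm⁴
I = 3.860×10^6 mm⁴ = 3.860×10^-6 m⁴
Effective length L_e = K·L = 2 × 5.57 = 11.14 m
P_cr = π²EI / L_e² = π² × 104×10⁹ × 3.860×10^-6 / 11.14² = 3.193×10^4 N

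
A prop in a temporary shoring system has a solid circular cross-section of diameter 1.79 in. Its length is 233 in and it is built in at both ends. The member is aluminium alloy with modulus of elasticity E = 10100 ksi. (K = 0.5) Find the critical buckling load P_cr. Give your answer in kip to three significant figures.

P_cr ≈ 3.70 kip

I = πd⁴/64 = π×1.79⁴/64 = 0.5039 in⁴
Effective length L_e = K·L = 0.5 × 233 = 116.5 in
P_cr = π²EI / L_e² = π² × 10100×10³ × 0.5039 / 116.5² = 3.701×10^3 lb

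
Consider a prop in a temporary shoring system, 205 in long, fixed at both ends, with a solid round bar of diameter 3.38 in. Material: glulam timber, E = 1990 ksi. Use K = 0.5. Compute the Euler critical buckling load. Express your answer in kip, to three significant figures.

I = πd⁴/64 = π×3.38⁴/64 = 6.407 in⁴
Effective length L_e = K·L = 0.5 × 205 = 102.5 in
P_cr = π²EI / L_e² = π² × 1990×10³ × 6.407 / 102.5² = 1.198×10^4 lb

P_cr ≈ 12.0 kip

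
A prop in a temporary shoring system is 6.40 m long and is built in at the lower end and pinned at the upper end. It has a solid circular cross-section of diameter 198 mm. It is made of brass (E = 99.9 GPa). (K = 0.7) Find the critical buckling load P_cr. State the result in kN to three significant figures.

P_cr ≈ 3710 kN

I = πd⁴/64 = π×198⁴/64 = 7.545×10^7 mm⁴
I = 7.545×10^7 mm⁴ = 7.545×10^-5 m⁴
Effective length L_e = K·L = 0.7 × 6.40 = 4.480 m
P_cr = π²EI / L_e² = π² × 99.9×10⁹ × 7.545×10^-5 / 4.480² = 3.706×10^6 N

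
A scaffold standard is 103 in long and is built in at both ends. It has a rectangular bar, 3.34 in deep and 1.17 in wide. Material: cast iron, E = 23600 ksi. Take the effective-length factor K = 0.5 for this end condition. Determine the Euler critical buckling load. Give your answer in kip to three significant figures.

P_cr ≈ 39.1 kip

Buckling occurs about the weak axis: I_min = h·b³/12 with b = 1.17 in (the shorter side).
I_min = 3.34×1.17³/12 = 0.4458 in⁴
Effective length L_e = K·L = 0.5 × 103 = 51.50 in
P_cr = π²EI / L_e² = π² × 23600×10³ × 0.4458 / 51.50² = 3.915×10^4 lb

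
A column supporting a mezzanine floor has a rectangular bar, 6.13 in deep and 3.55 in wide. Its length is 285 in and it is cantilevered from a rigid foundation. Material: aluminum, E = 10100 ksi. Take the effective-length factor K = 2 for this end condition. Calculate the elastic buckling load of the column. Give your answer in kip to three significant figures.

P_cr ≈ 7.01 kip

Buckling occurs about the weak axis: I_min = h·b³/12 with b = 3.55 in (the shorter side).
I_min = 6.13×3.55³/12 = 22.85 in⁴
Effective length L_e = K·L = 2 × 285 = 570.0 in
P_cr = π²EI / L_e² = π² × 10100×10³ × 22.85 / 570.0² = 7.012×10^3 lb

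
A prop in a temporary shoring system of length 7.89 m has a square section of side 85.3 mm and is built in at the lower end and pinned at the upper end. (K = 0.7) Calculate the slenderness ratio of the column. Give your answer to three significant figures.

I = a⁴/12 = 85.3⁴/12 = 4.412×10^6 mm⁴
A = 7.276×10^3 mm²;  r_min = √(I/A) = √(4.412×10^6/7.276×10^3) = 24.62 mm
L_e = K·L = 0.7 × 7.89 m = 5.523 m = 5523.0 mm
λ = L_e / r_min = 5523.0 / 24.62 = 224

λ ≈ 224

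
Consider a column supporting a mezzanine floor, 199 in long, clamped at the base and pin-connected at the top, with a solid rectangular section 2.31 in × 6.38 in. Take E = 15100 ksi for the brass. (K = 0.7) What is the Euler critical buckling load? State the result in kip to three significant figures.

Buckling occurs about the weak axis: I_min = h·b³/12 with b = 2.31 in (the shorter side).
I_min = 6.38×2.31³/12 = 6.554 in⁴
Effective length L_e = K·L = 0.7 × 199 = 139.3 in
P_cr = π²EI / L_e² = π² × 15100×10³ × 6.554 / 139.3² = 5.033×10^4 lb

P_cr ≈ 50.3 kip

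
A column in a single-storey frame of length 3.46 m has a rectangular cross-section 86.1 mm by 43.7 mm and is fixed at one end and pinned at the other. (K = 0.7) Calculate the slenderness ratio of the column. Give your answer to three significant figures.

For a rectangle r_min = b/√12 = 43.7/√12 = 12.62 mm
L_e = K·L = 0.7 × 3.46 m = 2.422 m = 2422.0 mm
λ = L_e / r_min = 2422.0 / 12.62 = 192

λ ≈ 192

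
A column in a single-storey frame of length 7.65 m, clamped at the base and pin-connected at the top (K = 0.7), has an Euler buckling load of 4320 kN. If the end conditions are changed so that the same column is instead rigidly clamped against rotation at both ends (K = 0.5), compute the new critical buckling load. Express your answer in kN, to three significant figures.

P_cr ∝ 1/K², so P_cr,new = P_cr,old × (K_old/K_new)² = 4320 × (0.7/0.5)²
= 4320 × 1.960 = 8470 kN

P_cr ≈ 8470 kN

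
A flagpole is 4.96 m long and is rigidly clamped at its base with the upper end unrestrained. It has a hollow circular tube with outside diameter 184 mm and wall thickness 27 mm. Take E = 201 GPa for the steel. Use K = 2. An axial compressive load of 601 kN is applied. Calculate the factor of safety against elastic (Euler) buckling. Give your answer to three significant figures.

n ≈ 1.42

Inner diameter d_i = 184 − 2×27 = 130.0 mm
I = π(d_o⁴ − d_i⁴)/64 = π(184⁴ − 130.0⁴)/64 = 4.225×10^7 mm⁴
I = 4.225×10^7 mm⁴ = 4.225×10^-5 m⁴
Effective length L_e = K·L = 2 × 4.96 = 9.920 m
P_cr = π²EI / L_e² = π² × 201×10⁹ × 4.225×10^-5 / 9.920² = 8.516×10^5 N
Factor of safety n = P_cr / P = 851.63 / 601 = 1.42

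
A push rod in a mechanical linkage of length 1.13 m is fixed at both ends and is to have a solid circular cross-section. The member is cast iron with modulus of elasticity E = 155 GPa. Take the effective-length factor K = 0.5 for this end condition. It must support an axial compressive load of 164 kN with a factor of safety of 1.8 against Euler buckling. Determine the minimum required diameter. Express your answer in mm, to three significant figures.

d ≈ 33.5 mm

Required P_cr = n·P = 1.8 × 164 = 295.2 kN
L_e = K·L = 0.5 × 1.13 = 0.5650 m
Required I = P_cr·L_e²/(π²E) = 2.952×10^5 × 0.5650² / (π² × 1.55×10^11) = 6.160×10^-8 m⁴
I_req = 6.160×10^4 mm⁴
Solid circle: I = πd⁴/64  ⇒  d = (64I/π)^(1/4) = (64×6.160×10^4/π)^(1/4) = 33.5 mm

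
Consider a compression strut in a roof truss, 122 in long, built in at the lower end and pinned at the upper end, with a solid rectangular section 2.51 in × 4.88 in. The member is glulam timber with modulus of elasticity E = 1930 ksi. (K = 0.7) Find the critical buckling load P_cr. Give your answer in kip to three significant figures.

Buckling occurs about the weak axis: I_min = h·b³/12 with b = 2.51 in (the shorter side).
I_min = 4.88×2.51³/12 = 6.431 in⁴
Effective length L_e = K·L = 0.7 × 122 = 85.40 in
P_cr = π²EI / L_e² = π² × 1930×10³ × 6.431 / 85.40² = 1.680×10^4 lb

P_cr ≈ 16.8 kip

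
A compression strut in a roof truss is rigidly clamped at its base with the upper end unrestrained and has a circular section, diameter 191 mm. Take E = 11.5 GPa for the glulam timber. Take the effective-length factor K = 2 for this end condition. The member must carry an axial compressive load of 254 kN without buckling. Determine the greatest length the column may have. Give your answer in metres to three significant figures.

I = πd⁴/64 = π×191⁴/64 = 6.533×10^7 mm⁴
I = 6.533×10^-5 m⁴
At the buckling limit P_cr = P = 2.540×10^5 N
From P_cr = π²EI/(K·L)²:  L = (1/K)·√(π²EI/P_cr) = (1/2)·√(π²×1.15×10^10×6.533×10^-5/2.540×10^5)
L = 2.70 m

L_max ≈ 2.70 m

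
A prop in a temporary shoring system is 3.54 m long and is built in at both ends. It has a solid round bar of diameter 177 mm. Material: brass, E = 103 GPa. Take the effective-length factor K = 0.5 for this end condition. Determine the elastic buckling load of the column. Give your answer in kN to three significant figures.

I = πd⁴/64 = π×177⁴/64 = 4.818×10^7 mm⁴
I = 4.818×10^7 mm⁴ = 4.818×10^-5 m⁴
Effective length L_e = K·L = 0.5 × 3.54 = 1.770 m
P_cr = π²EI / L_e² = π² × 103×10⁹ × 4.818×10^-5 / 1.770² = 1.563×10^7 N

P_cr ≈ 15600 kN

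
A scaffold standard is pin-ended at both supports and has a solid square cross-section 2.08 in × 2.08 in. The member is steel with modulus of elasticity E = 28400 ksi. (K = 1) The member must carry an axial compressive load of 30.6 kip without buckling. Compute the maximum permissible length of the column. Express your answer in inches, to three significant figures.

I = a⁴/12 = 2.08⁴/12 = 1.560 in⁴
At the buckling limit P_cr = P = 3.060×10^4 lb
From P_cr = π²EI/(K·L)²:  L = (1/K)·√(π²EI/P_cr) = (1/1)·√(π²×2.84×10^7×1.560/3.060×10^4)
L = 120 in

L_max ≈ 120 in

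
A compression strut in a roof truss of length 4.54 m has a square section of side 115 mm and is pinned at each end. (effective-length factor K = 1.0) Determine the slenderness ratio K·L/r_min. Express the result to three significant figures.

λ ≈ 137

I = a⁴/12 = 115⁴/12 = 1.458×10^7 mm⁴
A = 1.323×10^4 mm²;  r_min = √(I/A) = √(1.458×10^7/1.323×10^4) = 33.20 mm
L_e = K·L = 1 × 4.54 m = 4.540 m = 4540.0 mm
λ = L_e / r_min = 4540.0 / 33.20 = 137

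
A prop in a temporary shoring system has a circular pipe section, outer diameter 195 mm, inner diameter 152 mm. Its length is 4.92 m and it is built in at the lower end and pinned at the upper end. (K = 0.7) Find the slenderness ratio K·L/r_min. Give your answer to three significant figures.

d_o = 195 mm, d_i = 152 mm
I = π(d_o⁴ − d_i⁴)/64 = π(195⁴ − 152.0⁴)/64 = 4.477×10^7 mm⁴
A = 1.172×10^4 mm²;  r_min = √(I/A) = √(4.477×10^7/1.172×10^4) = 61.81 mm
L_e = K·L = 0.7 × 4.92 m = 3.444 m = 3444.0 mm
λ = L_e / r_min = 3444.0 / 61.81 = 55.7

λ ≈ 55.7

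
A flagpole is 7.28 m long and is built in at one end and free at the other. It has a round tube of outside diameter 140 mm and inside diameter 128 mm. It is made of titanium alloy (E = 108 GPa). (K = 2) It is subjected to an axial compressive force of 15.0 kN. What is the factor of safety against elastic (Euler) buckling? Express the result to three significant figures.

d_o = 140 mm, d_i = 128 mm
I = π(d_o⁴ − d_i⁴)/64 = π(140⁴ − 128.0⁴)/64 = 5.681×10^6 mm⁴
I = 5.681×10^6 mm⁴ = 5.681×10^-6 m⁴
Effective length L_e = K·L = 2 × 7.28 = 14.56 m
P_cr = π²EI / L_e² = π² × 108×10⁹ × 5.681×10^-6 / 14.56² = 2.856×10^4 N
Factor of safety n = P_cr / P = 28.562 / 15.0 = 1.90

n ≈ 1.90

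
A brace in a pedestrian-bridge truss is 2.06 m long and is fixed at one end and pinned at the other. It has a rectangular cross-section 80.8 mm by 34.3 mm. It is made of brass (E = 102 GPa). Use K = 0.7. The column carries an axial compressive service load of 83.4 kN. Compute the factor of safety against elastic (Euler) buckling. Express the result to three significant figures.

n ≈ 1.58

Buckling occurs about the weak axis: I_min = h·b³/12 with b = 34.3 mm (the shorter side).
I_min = 80.8×34.3³/12 = 2.717×10^5 mm⁴
I = 2.717×10^5 mm⁴ = 2.717×10^-7 m⁴
Effective length L_e = K·L = 0.7 × 2.06 = 1.442 m
P_cr = π²EI / L_e² = π² × 102×10⁹ × 2.717×10^-7 / 1.442² = 1.315×10^5 N
Factor of safety n = P_cr / P = 131.55 / 83.4 = 1.58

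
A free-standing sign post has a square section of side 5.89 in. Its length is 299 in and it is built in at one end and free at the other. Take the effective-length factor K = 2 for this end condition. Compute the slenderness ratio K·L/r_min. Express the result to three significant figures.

For a square r = a/√12 = 5.89/√12 = 1.700 in
L_e = K·L = 2 × 299 = 598.0 in
λ = L_e / r_min = 598.00 / 1.700 = 352

λ ≈ 352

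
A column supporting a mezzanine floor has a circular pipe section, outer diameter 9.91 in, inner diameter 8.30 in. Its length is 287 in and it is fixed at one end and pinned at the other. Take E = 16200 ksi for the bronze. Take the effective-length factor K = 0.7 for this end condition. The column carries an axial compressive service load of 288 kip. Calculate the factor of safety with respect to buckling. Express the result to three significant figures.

n ≈ 3.31

d_o = 9.91 in, d_i = 8.30 in
I = π(d_o⁴ − d_i⁴)/64 = π(9.91⁴ − 8.300⁴)/64 = 240.5 in⁴
Effective length L_e = K·L = 0.7 × 287 = 200.9 in
P_cr = π²EI / L_e² = π² × 16200×10³ × 240.5 / 200.9² = 9.526×10^5 lb
Factor of safety n = P_cr / P = 952.65 / 288 = 3.31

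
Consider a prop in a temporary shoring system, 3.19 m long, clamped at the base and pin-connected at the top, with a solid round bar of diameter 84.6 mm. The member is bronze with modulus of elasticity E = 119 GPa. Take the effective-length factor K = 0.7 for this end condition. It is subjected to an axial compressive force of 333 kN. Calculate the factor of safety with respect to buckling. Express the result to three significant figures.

I = πd⁴/64 = π×84.6⁴/64 = 2.514×10^6 mm⁴
I = 2.514×10^6 mm⁴ = 2.514×10^-6 m⁴
Effective length L_e = K·L = 0.7 × 3.19 = 2.233 m
P_cr = π²EI / L_e² = π² × 119×10⁹ × 2.514×10^-6 / 2.233² = 5.923×10^5 N
Factor of safety n = P_cr / P = 592.27 / 333 = 1.78

n ≈ 1.78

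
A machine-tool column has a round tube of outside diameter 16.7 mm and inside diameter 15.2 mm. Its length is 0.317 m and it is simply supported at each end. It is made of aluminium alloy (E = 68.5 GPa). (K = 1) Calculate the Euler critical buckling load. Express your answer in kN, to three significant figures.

d_o = 16.7 mm, d_i = 15.2 mm
I = π(d_o⁴ − d_i⁴)/64 = π(16.7⁴ − 15.20⁴)/64 = 1.198×10^3 mm⁴
I = 1.198×10^3 mm⁴ = 1.198×10^-9 m⁴
Effective length L_e = K·L = 1 × 0.317 = 0.3170 m
P_cr = π²EI / L_e² = π² × 68.5×10⁹ × 1.198×10^-9 / 0.3170² = 8.058×10^3 N

P_cr ≈ 8.06 kN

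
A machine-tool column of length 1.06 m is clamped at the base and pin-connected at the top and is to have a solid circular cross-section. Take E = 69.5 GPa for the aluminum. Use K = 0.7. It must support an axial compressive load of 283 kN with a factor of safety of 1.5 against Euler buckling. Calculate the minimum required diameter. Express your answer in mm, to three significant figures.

Required P_cr = n·P = 1.5 × 283 = 424.5 kN
L_e = K·L = 0.7 × 1.06 = 0.7420 m
Required I = P_cr·L_e²/(π²E) = 4.245×10^5 × 0.7420² / (π² × 6.95×10^10) = 3.407×10^-7 m⁴
I_req = 3.407×10^5 mm⁴
Solid circle: I = πd⁴/64  ⇒  d = (64I/π)^(1/4) = (64×3.407×10^5/π)^(1/4) = 51.3 mm

d ≈ 51.3 mm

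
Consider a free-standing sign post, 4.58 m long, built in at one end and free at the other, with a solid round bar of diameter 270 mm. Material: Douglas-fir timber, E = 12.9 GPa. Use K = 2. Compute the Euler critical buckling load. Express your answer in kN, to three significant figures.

P_cr ≈ 396 kN

I = πd⁴/64 = π×270⁴/64 = 2.609×10^8 mm⁴
I = 2.609×10^8 mm⁴ = 2.609×10^-4 m⁴
Effective length L_e = K·L = 2 × 4.58 = 9.160 m
P_cr = π²EI / L_e² = π² × 12.9×10⁹ × 2.609×10^-4 / 9.160² = 3.958×10^5 N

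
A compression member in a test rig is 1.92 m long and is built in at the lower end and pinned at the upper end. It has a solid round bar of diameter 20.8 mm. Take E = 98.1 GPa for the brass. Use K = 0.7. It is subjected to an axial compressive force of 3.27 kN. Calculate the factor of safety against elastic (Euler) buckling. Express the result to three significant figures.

n ≈ 1.51

I = πd⁴/64 = π×20.8⁴/64 = 9.188×10^3 mm⁴
I = 9.188×10^3 mm⁴ = 9.188×10^-9 m⁴
Effective length L_e = K·L = 0.7 × 1.92 = 1.344 m
P_cr = π²EI / L_e² = π² × 98.1×10⁹ × 9.188×10^-9 / 1.344² = 4.925×10^3 N
Factor of safety n = P_cr / P = 4.9249 / 3.27 = 1.51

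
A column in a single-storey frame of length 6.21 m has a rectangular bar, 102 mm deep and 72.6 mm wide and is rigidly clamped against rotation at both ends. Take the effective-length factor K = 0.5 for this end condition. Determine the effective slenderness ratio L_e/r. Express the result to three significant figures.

λ ≈ 148

For a rectangle r_min = b/√12 = 72.6/√12 = 20.96 mm
L_e = K·L = 0.5 × 6.21 m = 3.105 m = 3105.0 mm
λ = L_e / r_min = 3105.0 / 20.96 = 148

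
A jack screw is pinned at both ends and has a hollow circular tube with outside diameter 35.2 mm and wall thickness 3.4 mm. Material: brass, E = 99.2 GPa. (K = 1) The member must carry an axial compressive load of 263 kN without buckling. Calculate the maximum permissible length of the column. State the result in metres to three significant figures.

L_max ≈ 0.402 m

Inner diameter d_i = 35.2 − 2×3.4 = 28.40 mm
I = π(d_o⁴ − d_i⁴)/64 = π(35.2⁴ − 28.40⁴)/64 = 4.343×10^4 mm⁴
I = 4.343×10^-8 m⁴
At the buckling limit P_cr = P = 2.630×10^5 N
From P_cr = π²EI/(K·L)²:  L = (1/K)·√(π²EI/P_cr) = (1/1)·√(π²×9.92×10^10×4.343×10^-8/2.630×10^5)
L = 0.402 m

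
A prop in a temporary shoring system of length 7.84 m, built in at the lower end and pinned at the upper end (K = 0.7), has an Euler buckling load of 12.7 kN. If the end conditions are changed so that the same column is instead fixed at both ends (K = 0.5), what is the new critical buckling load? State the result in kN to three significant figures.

P_cr ∝ 1/K², so P_cr,new = P_cr,old × (K_old/K_new)² = 12.7 × (0.7/0.5)²
= 12.7 × 1.960 = 24.9 kN

P_cr ≈ 24.9 kN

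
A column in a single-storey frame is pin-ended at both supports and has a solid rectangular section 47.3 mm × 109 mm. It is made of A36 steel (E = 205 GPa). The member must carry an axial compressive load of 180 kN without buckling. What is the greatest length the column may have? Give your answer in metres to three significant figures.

L_max ≈ 3.29 m

Buckling occurs about the weak axis: I_min = h·b³/12 with b = 47.3 mm (the shorter side).
I_min = 109×47.3³/12 = 9.612×10^5 mm⁴
I = 9.612×10^-7 m⁴
At the buckling limit P_cr = P = 1.800×10^5 N
From P_cr = π²EI/(K·L)²:  L = (1/K)·√(π²EI/P_cr) = (1/1)·√(π²×2.05×10^11×9.612×10^-7/1.800×10^5)
L = 3.29 m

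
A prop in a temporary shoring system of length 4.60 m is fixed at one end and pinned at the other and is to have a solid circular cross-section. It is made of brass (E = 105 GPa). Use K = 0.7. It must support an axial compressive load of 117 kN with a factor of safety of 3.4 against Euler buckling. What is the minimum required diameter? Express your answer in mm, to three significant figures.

d ≈ 94.9 mm

Required P_cr = n·P = 3.4 × 117 = 397.8 kN
L_e = K·L = 0.7 × 4.60 = 3.220 m
Required I = P_cr·L_e²/(π²E) = 3.978×10^5 × 3.220² / (π² × 1.05×10^11) = 3.980×10^-6 m⁴
I_req = 3.980×10^6 mm⁴
Solid circle: I = πd⁴/64  ⇒  d = (64I/π)^(1/4) = (64×3.980×10^6/π)^(1/4) = 94.9 mm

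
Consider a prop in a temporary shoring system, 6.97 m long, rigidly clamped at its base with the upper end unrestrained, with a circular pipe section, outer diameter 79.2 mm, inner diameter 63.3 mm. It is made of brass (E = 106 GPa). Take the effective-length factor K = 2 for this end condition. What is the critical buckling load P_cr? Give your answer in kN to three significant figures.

d_o = 79.2 mm, d_i = 63.3 mm
I = π(d_o⁴ − d_i⁴)/64 = π(79.2⁴ − 63.30⁴)/64 = 1.143×10^6 mm⁴
I = 1.143×10^6 mm⁴ = 1.143×10^-6 m⁴
Effective length L_e = K·L = 2 × 6.97 = 13.94 m
P_cr = π²EI / L_e² = π² × 106×10⁹ × 1.143×10^-6 / 13.94² = 6.155×10^3 N

P_cr ≈ 6.16 kN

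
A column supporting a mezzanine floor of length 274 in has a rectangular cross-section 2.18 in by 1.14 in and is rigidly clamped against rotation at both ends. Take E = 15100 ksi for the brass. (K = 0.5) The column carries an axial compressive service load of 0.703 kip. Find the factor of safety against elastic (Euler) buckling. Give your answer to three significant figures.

Buckling occurs about the weak axis: I_min = h·b³/12 with b = 1.14 in (the shorter side).
I_min = 2.18×1.14³/12 = 0.2691 in⁴
Effective length L_e = K·L = 0.5 × 274 = 137.0 in
P_cr = π²EI / L_e² = π² × 15100×10³ × 0.2691 / 137.0² = 2.137×10^3 lb
Factor of safety n = P_cr / P = 2.1371 / 0.703 = 3.04

n ≈ 3.04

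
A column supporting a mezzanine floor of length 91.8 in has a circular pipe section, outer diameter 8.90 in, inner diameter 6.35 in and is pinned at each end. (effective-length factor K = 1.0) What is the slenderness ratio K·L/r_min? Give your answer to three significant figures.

λ ≈ 33.6

d_o = 8.90 in, d_i = 6.35 in
I = π(d_o⁴ − d_i⁴)/64 = π(8.90⁴ − 6.350⁴)/64 = 228.2 in⁴
A = 30.54 in²;  r_min = √(I/A) = √(228.2/30.54) = 2.733 in
L_e = K·L = 1 × 91.8 = 91.80 in
λ = L_e / r_min = 91.800 / 2.733 = 33.6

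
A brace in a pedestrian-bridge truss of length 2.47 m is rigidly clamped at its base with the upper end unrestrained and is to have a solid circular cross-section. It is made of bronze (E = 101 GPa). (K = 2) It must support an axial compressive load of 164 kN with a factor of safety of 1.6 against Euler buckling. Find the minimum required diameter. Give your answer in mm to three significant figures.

d ≈ 107 mm

Required P_cr = n·P = 1.6 × 164 = 262.4 kN
L_e = K·L = 2 × 2.47 = 4.940 m
Required I = P_cr·L_e²/(π²E) = 2.624×10^5 × 4.940² / (π² × 1.01×10^11) = 6.424×10^-6 m⁴
I_req = 6.424×10^6 mm⁴
Solid circle: I = πd⁴/64  ⇒  d = (64I/π)^(1/4) = (64×6.424×10^6/π)^(1/4) = 107 mm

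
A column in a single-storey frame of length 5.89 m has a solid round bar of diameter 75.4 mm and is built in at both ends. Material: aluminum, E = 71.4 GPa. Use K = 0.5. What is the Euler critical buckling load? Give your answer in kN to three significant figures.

P_cr ≈ 129 kN

I = πd⁴/64 = π×75.4⁴/64 = 1.587×10^6 mm⁴
I = 1.587×10^6 mm⁴ = 1.587×10^-6 m⁴
Effective length L_e = K·L = 0.5 × 5.89 = 2.945 m
P_cr = π²EI / L_e² = π² × 71.4×10⁹ × 1.587×10^-6 / 2.945² = 1.289×10^5 N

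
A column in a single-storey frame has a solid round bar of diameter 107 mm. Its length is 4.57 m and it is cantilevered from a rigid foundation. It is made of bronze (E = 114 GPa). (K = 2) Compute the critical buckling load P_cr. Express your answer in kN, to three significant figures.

I = πd⁴/64 = π×107⁴/64 = 6.434×10^6 mm⁴
I = 6.434×10^6 mm⁴ = 6.434×10^-6 m⁴
Effective length L_e = K·L = 2 × 4.57 = 9.140 m
P_cr = π²EI / L_e² = π² × 114×10⁹ × 6.434×10^-6 / 9.140² = 8.666×10^4 N

P_cr ≈ 86.7 kN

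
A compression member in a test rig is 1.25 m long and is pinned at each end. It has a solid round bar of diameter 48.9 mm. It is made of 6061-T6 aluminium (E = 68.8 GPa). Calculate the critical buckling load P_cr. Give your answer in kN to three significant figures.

I = πd⁴/64 = π×48.9⁴/64 = 2.807×10^5 mm⁴
I = 2.807×10^5 mm⁴ = 2.807×10^-7 m⁴
Effective length L_e = K·L = 1 × 1.25 = 1.250 m
P_cr = π²EI / L_e² = π² × 68.8×10⁹ × 2.807×10^-7 / 1.250² = 1.220×10^5 N

P_cr ≈ 122 kN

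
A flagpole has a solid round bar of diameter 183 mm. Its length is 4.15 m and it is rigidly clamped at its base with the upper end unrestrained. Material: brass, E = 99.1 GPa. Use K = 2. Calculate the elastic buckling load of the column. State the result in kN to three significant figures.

P_cr ≈ 782 kN

I = πd⁴/64 = π×183⁴/64 = 5.505×10^7 mm⁴
I = 5.505×10^7 mm⁴ = 5.505×10^-5 m⁴
Effective length L_e = K·L = 2 × 4.15 = 8.300 m
P_cr = π²EI / L_e² = π² × 99.1×10⁹ × 5.505×10^-5 / 8.300² = 7.816×10^5 N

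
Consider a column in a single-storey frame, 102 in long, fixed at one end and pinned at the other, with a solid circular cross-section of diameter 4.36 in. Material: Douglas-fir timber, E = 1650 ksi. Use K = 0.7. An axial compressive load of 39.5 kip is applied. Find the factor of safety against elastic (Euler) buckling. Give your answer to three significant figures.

n ≈ 1.43

I = πd⁴/64 = π×4.36⁴/64 = 17.74 in⁴
Effective length L_e = K·L = 0.7 × 102 = 71.40 in
P_cr = π²EI / L_e² = π² × 1650×10³ × 17.74 / 71.40² = 5.666×10^4 lb
Factor of safety n = P_cr / P = 56.663 / 39.5 = 1.43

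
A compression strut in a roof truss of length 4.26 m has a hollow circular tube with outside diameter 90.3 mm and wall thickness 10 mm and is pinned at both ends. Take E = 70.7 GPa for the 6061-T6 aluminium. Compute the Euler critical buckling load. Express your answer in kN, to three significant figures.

Inner diameter d_i = 90.3 − 2×10 = 70.30 mm
I = π(d_o⁴ − d_i⁴)/64 = π(90.3⁴ − 70.30⁴)/64 = 2.065×10^6 mm⁴
I = 2.065×10^6 mm⁴ = 2.065×10^-6 m⁴
Effective length L_e = K·L = 1 × 4.26 = 4.260 m
P_cr = π²EI / L_e² = π² × 70.7×10⁹ × 2.065×10^-6 / 4.260² = 7.939×10^4 N

P_cr ≈ 79.4 kN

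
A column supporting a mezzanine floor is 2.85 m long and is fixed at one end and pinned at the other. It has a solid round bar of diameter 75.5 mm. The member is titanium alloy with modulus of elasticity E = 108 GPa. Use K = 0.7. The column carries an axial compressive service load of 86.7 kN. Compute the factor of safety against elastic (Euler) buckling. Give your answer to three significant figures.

n ≈ 4.93

I = πd⁴/64 = π×75.5⁴/64 = 1.595×10^6 mm⁴
I = 1.595×10^6 mm⁴ = 1.595×10^-6 m⁴
Effective length L_e = K·L = 0.7 × 2.85 = 1.995 m
P_cr = π²EI / L_e² = π² × 108×10⁹ × 1.595×10^-6 / 1.995² = 4.272×10^5 N
Factor of safety n = P_cr / P = 427.16 / 86.7 = 4.93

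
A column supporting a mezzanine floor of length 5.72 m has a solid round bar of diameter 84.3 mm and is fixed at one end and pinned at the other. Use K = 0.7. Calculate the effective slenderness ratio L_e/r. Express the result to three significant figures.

I = πd⁴/64 = π×84.3⁴/64 = 2.479×10^6 mm⁴
A = 5.581×10^3 mm²;  r_min = √(I/A) = √(2.479×10^6/5.581×10^3) = 21.08 mm
L_e = K·L = 0.7 × 5.72 m = 4.004 m = 4004.0 mm
λ = L_e / r_min = 4004.0 / 21.08 = 190

λ ≈ 190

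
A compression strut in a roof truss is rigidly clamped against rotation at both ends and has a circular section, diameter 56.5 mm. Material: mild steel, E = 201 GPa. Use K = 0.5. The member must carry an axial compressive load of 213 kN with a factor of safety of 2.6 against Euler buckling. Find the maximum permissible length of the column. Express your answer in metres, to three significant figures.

I = πd⁴/64 = π×56.5⁴/64 = 5.002×10^5 mm⁴
I = 5.002×10^-7 m⁴
Required critical load P_cr = n·P = 2.6 × 213 = 553.8 kN = 5.538×10^5 N
From P_cr = π²EI/(K·L)²:  L = (1/K)·√(π²EI/P_cr) = (1/0.5)·√(π²×2.01×10^11×5.002×10^-7/5.538×10^5)
L = 2.68 m

L_max ≈ 2.68 m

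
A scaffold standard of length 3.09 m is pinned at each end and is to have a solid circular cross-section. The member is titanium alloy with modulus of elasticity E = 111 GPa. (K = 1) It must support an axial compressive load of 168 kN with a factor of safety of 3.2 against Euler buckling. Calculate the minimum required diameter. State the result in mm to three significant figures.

d ≈ 98.8 mm

Required P_cr = n·P = 3.2 × 168 = 537.6 kN
L_e = K·L = 1 × 3.09 = 3.090 m
Required I = P_cr·L_e²/(π²E) = 5.376×10^5 × 3.090² / (π² × 1.11×10^11) = 4.685×10^-6 m⁴
I_req = 4.685×10^6 mm⁴
Solid circle: I = πd⁴/64  ⇒  d = (64I/π)^(1/4) = (64×4.685×10^6/π)^(1/4) = 98.8 mm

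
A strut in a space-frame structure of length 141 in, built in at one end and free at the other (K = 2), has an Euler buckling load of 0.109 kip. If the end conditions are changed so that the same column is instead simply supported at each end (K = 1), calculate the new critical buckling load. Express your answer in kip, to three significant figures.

P_cr ∝ 1/K², so P_cr,new = P_cr,old × (K_old/K_new)² = 0.109 × (2/1)²
= 0.109 × 4.000 = 0.436 kip

P_cr ≈ 0.436 kip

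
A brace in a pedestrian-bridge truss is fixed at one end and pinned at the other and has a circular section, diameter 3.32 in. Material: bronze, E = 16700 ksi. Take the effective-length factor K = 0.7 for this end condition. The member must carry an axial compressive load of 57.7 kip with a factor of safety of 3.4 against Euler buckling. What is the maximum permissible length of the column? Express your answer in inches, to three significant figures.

L_max ≈ 101 in

I = πd⁴/64 = π×3.32⁴/64 = 5.964 in⁴
Required critical load P_cr = n·P = 3.4 × 57.7 = 196.2 kip = 1.962×10^5 lb
From P_cr = π²EI/(K·L)²:  L = (1/K)·√(π²EI/P_cr) = (1/0.7)·√(π²×1.67×10^7×5.964/1.962×10^5)
L = 101 in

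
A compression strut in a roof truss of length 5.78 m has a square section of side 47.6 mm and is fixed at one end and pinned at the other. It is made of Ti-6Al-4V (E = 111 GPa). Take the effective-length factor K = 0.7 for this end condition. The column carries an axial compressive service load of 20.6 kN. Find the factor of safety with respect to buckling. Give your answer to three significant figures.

I = a⁴/12 = 47.6⁴/12 = 4.278×10^5 mm⁴
I = 4.278×10^5 mm⁴ = 4.278×10^-7 m⁴
Effective length L_e = K·L = 0.7 × 5.78 = 4.046 m
P_cr = π²EI / L_e² = π² × 111×10⁹ × 4.278×10^-7 / 4.046² = 2.863×10^4 N
Factor of safety n = P_cr / P = 28.630 / 20.6 = 1.39

n ≈ 1.39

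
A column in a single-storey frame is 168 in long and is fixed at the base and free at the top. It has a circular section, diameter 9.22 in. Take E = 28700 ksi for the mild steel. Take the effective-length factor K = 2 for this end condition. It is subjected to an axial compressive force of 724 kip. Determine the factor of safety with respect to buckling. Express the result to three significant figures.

I = πd⁴/64 = π×9.22⁴/64 = 354.7 in⁴
Effective length L_e = K·L = 2 × 168 = 336.0 in
P_cr = π²EI / L_e² = π² × 28700×10³ × 354.7 / 336.0² = 8.900×10^5 lb
Factor of safety n = P_cr / P = 890.01 / 724 = 1.23

n ≈ 1.23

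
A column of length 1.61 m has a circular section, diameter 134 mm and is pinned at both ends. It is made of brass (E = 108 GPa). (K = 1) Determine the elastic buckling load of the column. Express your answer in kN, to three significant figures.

I = πd⁴/64 = π×134⁴/64 = 1.583×10^7 mm⁴
I = 1.583×10^7 mm⁴ = 1.583×10^-5 m⁴
Effective length L_e = K·L = 1 × 1.61 = 1.610 m
P_cr = π²EI / L_e² = π² × 108×10⁹ × 1.583×10^-5 / 1.610² = 6.508×10^6 N

P_cr ≈ 6510 kN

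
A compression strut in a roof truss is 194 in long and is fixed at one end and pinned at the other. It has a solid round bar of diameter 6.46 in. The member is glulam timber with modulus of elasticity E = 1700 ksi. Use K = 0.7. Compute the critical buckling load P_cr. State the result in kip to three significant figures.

I = πd⁴/64 = π×6.46⁴/64 = 85.49 in⁴
Effective length L_e = K·L = 0.7 × 194 = 135.8 in
P_cr = π²EI / L_e² = π² × 1700×10³ × 85.49 / 135.8² = 7.778×10^4 lb

P_cr ≈ 77.8 kip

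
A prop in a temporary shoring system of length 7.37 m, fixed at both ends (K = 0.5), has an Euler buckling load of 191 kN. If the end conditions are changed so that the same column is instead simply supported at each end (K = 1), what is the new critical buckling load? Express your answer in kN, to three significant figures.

P_cr ≈ 47.8 kN

P_cr ∝ 1/K², so P_cr,new = P_cr,old × (K_old/K_new)² = 191 × (0.5/1)²
= 191 × 0.2500 = 47.8 kN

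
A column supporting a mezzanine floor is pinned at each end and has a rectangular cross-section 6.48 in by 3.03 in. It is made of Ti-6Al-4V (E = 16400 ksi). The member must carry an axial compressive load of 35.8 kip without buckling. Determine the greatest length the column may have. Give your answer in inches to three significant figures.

Buckling occurs about the weak axis: I_min = h·b³/12 with b = 3.03 in (the shorter side).
I_min = 6.48×3.03³/12 = 15.02 in⁴
At the buckling limit P_cr = P = 3.580×10^4 lb
From P_cr = π²EI/(K·L)²:  L = (1/K)·√(π²EI/P_cr) = (1/1)·√(π²×1.64×10^7×15.02/3.580×10^4)
L = 261 in

L_max ≈ 261 in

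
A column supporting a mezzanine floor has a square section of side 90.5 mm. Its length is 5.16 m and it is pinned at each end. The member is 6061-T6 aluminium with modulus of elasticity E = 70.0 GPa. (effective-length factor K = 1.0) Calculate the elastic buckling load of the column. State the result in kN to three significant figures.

P_cr ≈ 145 kN

I = a⁴/12 = 90.5⁴/12 = 5.590×10^6 mm⁴
I = 5.590×10^6 mm⁴ = 5.590×10^-6 m⁴
Effective length L_e = K·L = 1 × 5.16 = 5.160 m
P_cr = π²EI / L_e² = π² × 70.0×10⁹ × 5.590×10^-6 / 5.160² = 1.450×10^5 N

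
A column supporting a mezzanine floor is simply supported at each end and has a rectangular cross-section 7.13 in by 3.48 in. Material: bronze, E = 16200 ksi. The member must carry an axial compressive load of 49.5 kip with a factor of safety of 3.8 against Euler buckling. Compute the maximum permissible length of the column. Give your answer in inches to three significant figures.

L_max ≈ 146 in

Buckling occurs about the weak axis: I_min = h·b³/12 with b = 3.48 in (the shorter side).
I_min = 7.13×3.48³/12 = 25.04 in⁴
Required critical load P_cr = n·P = 3.8 × 49.5 = 188.1 kip = 1.881×10^5 lb
From P_cr = π²EI/(K·L)²:  L = (1/K)·√(π²EI/P_cr) = (1/1)·√(π²×1.62×10^7×25.04/1.881×10^5)
L = 146 in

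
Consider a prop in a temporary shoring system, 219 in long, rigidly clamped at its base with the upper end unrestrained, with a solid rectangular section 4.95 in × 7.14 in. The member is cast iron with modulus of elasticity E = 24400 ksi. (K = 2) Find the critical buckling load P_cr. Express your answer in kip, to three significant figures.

P_cr ≈ 90.6 kip

Buckling occurs about the weak axis: I_min = h·b³/12 with b = 4.95 in (the shorter side).
I_min = 7.14×4.95³/12 = 72.17 in⁴
Effective length L_e = K·L = 2 × 219 = 438.0 in
P_cr = π²EI / L_e² = π² × 24400×10³ × 72.17 / 438.0² = 9.059×10^4 lb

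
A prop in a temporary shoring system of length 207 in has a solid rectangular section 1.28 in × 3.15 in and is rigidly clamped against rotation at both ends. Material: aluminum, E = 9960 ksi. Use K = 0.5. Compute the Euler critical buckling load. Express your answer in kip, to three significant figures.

Buckling occurs about the weak axis: I_min = h·b³/12 with b = 1.28 in (the shorter side).
I_min = 3.15×1.28³/12 = 0.5505 in⁴
Effective length L_e = K·L = 0.5 × 207 = 103.5 in
P_cr = π²EI / L_e² = π² × 9960×10³ × 0.5505 / 103.5² = 5.052×10^3 lb

P_cr ≈ 5.05 kip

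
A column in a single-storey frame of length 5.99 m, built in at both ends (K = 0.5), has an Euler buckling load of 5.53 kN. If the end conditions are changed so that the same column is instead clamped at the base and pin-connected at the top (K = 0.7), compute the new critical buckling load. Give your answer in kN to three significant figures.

P_cr ≈ 2.82 kN

P_cr ∝ 1/K², so P_cr,new = P_cr,old × (K_old/K_new)² = 5.53 × (0.5/0.7)²
= 5.53 × 0.5102 = 2.82 kN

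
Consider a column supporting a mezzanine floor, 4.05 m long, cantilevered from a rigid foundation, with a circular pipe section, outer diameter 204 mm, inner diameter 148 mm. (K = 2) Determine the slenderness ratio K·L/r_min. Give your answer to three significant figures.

λ ≈ 129

d_o = 204 mm, d_i = 148 mm
I = π(d_o⁴ − d_i⁴)/64 = π(204⁴ − 148.0⁴)/64 = 6.146×10^7 mm⁴
A = 1.548×10^4 mm²;  r_min = √(I/A) = √(6.146×10^7/1.548×10^4) = 63.01 mm
L_e = K·L = 2 × 4.05 m = 8.100 m = 8100.0 mm
λ = L_e / r_min = 8100.0 / 63.01 = 129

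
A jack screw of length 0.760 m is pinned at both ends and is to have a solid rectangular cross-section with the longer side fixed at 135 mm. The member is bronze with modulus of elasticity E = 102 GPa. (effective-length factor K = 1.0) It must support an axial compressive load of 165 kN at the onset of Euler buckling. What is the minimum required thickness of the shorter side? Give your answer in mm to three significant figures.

L_e = K·L = 1 × 0.760 = 0.7600 m
Required I = P_cr·L_e²/(π²E) = 1.650×10^5 × 0.7600² / (π² × 1.02×10^11) = 9.467×10^-8 m⁴
I_req = 9.467×10^4 mm⁴
Rectangle, weak axis: I_min = h·b³/12 with h = 135 mm fixed  ⇒  b = (12I/h)^(1/3) = 20.3 mm

b ≈ 20.3 mm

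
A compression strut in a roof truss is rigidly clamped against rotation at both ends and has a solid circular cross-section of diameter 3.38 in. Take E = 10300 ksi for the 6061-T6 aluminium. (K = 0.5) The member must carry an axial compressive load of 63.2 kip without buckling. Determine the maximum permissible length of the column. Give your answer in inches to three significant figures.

L_max ≈ 203 in

I = πd⁴/64 = π×3.38⁴/64 = 6.407 in⁴
At the buckling limit P_cr = P = 6.320×10^4 lb
From P_cr = π²EI/(K·L)²:  L = (1/K)·√(π²EI/P_cr) = (1/0.5)·√(π²×1.03×10^7×6.407/6.320×10^4)
L = 203 in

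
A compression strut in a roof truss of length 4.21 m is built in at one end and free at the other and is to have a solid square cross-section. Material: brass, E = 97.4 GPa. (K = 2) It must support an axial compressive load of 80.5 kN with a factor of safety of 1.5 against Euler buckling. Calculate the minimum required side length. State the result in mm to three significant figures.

a ≈ 102 mm

Required P_cr = n·P = 1.5 × 80.5 = 120.8 kN
L_e = K·L = 2 × 4.21 = 8.420 m
Required I = P_cr·L_e²/(π²E) = 1.208×10^5 × 8.420² / (π² × 9.74×10^10) = 8.905×10^-6 m⁴
I_req = 8.905×10^6 mm⁴
Solid square: I = a⁴/12  ⇒  a = (12I)^(1/4) = (12×8.905×10^6)^(1/4) = 102 mm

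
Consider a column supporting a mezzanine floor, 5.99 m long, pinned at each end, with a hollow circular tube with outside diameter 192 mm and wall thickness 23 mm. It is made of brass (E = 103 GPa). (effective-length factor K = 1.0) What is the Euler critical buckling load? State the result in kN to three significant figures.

Inner diameter d_i = 192 − 2×23 = 146.0 mm
I = π(d_o⁴ − d_i⁴)/64 = π(192⁴ − 146.0⁴)/64 = 4.440×10^7 mm⁴
I = 4.440×10^7 mm⁴ = 4.440×10^-5 m⁴
Effective length L_e = K·L = 1 × 5.99 = 5.990 m
P_cr = π²EI / L_e² = π² × 103×10⁹ × 4.440×10^-5 / 5.990² = 1.258×10^6 N

P_cr ≈ 1260 kN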